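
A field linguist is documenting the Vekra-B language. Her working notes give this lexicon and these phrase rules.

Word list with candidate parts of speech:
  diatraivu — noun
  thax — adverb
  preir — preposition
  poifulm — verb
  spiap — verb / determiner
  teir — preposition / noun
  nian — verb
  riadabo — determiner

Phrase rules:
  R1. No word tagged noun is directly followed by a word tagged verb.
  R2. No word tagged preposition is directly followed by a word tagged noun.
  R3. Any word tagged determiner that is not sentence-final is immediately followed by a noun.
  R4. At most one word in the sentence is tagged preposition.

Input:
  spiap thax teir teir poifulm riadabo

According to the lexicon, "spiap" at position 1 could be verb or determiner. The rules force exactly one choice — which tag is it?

Candidates per position — 1:spiap {verb,determiner}; 2:thax {adverb}; 3:teir {preposition,noun}; 4:teir {preposition,noun}; 5:poifulm {verb}; 6:riadabo {determiner}.
If word 1 were determiner, no tagging could satisfy rule 3; so word 1 is verb.
If word 4 were noun, no tagging could satisfy rule 1; so word 4 is preposition.
If word 3 were preposition, no tagging could satisfy rule 4; so word 3 is noun.
That leaves exactly one tagging: verb adverb noun preposition verb determiner.
Checking: rule 1 ✓; rule 2 ✓; rule 3 ✓; rule 4 ✓.

verb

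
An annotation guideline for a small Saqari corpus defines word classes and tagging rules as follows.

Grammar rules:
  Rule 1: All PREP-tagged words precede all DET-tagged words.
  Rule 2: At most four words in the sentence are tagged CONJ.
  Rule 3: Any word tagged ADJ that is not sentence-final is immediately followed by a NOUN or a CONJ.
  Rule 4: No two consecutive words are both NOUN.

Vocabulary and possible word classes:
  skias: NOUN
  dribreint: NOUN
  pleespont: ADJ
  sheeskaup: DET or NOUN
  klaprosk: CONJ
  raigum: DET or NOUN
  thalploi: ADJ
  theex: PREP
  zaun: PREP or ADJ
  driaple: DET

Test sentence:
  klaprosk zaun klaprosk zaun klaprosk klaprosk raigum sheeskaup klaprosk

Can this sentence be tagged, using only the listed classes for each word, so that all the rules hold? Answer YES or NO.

Candidates per position — 1:klaprosk {CONJ}; 2:zaun {PREP,ADJ}; 3:klaprosk {CONJ}; 4:zaun {PREP,ADJ}; 5:klaprosk {CONJ}; 6:klaprosk {CONJ}; 7:raigum {DET,NOUN}; 8:sheeskaup {DET,NOUN}; 9:klaprosk {CONJ}.
Rule 2 cannot be satisfied by any choice of tags from the lexicon.
So there is no consistent tagging.

NO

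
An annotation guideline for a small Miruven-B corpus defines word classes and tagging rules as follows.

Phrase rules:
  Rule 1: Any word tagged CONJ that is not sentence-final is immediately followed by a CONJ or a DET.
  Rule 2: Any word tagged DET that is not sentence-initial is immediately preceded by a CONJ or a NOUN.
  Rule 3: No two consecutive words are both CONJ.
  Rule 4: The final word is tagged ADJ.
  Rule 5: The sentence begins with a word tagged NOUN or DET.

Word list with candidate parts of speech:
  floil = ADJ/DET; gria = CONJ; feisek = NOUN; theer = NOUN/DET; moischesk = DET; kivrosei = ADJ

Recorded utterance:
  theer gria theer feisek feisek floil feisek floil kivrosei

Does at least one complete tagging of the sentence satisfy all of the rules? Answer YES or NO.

YES

Candidates per position — 1:theer {NOUN,DET}; 2:gria {CONJ}; 3:theer {NOUN,DET}; 4:feisek {NOUN}; 5:feisek {NOUN}; 6:floil {ADJ,DET}; 7:feisek {NOUN}; 8:floil {ADJ,DET}; 9:kivrosei {ADJ}.
One satisfying assignment: DET CONJ DET NOUN NOUN DET NOUN DET ADJ.
Verifying each rule — rule 1 ok; rule 2 ok; rule 3 ok; rule 4 ok; rule 5 ok.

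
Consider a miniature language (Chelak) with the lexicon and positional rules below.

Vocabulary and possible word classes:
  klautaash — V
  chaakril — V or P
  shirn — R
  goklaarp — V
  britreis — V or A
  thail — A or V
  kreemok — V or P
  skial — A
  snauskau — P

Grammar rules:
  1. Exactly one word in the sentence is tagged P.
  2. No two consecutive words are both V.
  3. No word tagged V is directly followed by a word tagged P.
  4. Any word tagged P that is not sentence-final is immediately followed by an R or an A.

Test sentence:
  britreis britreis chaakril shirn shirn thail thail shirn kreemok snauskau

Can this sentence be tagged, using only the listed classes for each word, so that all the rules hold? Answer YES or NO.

NO

Candidates per position — 1:britreis {V,A}; 2:britreis {V,A}; 3:chaakril {V,P}; 4:shirn {R}; 5:shirn {R}; 6:thail {A,V}; 7:thail {A,V}; 8:shirn {R}; 9:kreemok {V,P}; 10:snauskau {P}.
Every candidate sequence violates at least one rule; no consistent tagging exists.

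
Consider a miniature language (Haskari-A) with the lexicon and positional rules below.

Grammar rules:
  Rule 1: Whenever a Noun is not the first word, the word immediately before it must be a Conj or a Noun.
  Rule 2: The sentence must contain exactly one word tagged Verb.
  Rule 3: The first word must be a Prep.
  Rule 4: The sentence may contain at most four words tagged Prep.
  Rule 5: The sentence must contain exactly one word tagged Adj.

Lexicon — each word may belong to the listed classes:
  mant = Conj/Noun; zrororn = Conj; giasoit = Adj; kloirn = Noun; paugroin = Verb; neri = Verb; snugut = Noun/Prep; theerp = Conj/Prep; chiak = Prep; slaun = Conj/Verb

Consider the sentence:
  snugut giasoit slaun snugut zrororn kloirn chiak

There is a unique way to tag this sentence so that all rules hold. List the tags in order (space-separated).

Prep Adj Verb Prep Conj Noun Prep

Candidates per position — 1:snugut {Noun,Prep}; 2:giasoit {Adj}; 3:slaun {Conj,Verb}; 4:snugut {Noun,Prep}; 5:zrororn {Conj}; 6:kloirn {Noun}; 7:chiak {Prep}.
At position 1, choosing Noun makes rule 3 impossible to satisfy; hence Prep.
At position 3, choosing Conj makes rule 2 impossible to satisfy; hence Verb.
At position 4, choosing Noun makes rule 1 impossible to satisfy; hence Prep.
That leaves exactly one tagging: Prep Adj Verb Prep Conj Noun Prep.
Checking: rule 1 ✓; rule 2 ✓; rule 3 ✓; rule 4 ✓; rule 5 ✓.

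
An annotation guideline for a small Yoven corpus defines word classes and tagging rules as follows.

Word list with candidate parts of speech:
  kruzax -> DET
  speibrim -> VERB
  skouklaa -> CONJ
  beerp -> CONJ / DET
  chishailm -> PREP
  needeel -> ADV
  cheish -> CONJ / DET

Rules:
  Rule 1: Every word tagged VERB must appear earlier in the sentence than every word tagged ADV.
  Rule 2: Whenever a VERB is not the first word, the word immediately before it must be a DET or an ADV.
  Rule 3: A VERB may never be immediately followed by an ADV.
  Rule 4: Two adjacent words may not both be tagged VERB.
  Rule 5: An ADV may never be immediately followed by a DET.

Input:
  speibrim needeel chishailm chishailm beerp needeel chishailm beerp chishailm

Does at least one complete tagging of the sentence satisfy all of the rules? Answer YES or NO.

Candidates per position — 1:speibrim {VERB}; 2:needeel {ADV}; 3:chishailm {PREP}; 4:chishailm {PREP}; 5:beerp {CONJ,DET}; 6:needeel {ADV}; 7:chishailm {PREP}; 8:beerp {CONJ,DET}; 9:chishailm {PREP}.
Rule 3 cannot be satisfied by any choice of tags from the lexicon.
So there is no consistent tagging.

NO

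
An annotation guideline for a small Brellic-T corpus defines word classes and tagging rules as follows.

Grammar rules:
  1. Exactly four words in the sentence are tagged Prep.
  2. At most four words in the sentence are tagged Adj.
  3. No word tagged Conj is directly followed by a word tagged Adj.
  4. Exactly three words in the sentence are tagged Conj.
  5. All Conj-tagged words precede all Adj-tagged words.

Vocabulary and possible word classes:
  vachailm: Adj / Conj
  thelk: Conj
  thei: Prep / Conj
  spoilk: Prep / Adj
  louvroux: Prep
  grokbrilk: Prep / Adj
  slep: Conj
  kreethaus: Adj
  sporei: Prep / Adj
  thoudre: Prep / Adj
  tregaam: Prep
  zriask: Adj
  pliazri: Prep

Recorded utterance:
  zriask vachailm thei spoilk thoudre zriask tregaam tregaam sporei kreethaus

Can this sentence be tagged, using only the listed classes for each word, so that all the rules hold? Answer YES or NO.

NO

Candidates per position — 1:zriask {Adj}; 2:vachailm {Adj,Conj}; 3:thei {Prep,Conj}; 4:spoilk {Prep,Adj}; 5:thoudre {Prep,Adj}; 6:zriask {Adj}; 7:tregaam {Prep}; 8:tregaam {Prep}; 9:sporei {Prep,Adj}; 10:kreethaus {Adj}.
Rule 4 cannot be satisfied by any choice of tags from the lexicon.
So there is no consistent tagging.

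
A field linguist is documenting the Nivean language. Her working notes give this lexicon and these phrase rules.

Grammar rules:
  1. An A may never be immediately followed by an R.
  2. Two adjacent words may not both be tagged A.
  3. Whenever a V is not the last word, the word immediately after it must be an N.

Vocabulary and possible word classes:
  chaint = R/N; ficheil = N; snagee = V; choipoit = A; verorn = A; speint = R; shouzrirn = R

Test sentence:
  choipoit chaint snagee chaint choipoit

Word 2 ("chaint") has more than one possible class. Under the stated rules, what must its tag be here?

N

Candidates per position — 1:choipoit {A}; 2:chaint {R,N}; 3:snagee {V}; 4:chaint {R,N}; 5:choipoit {A}.
Word 2 cannot be R — rule 1 would then fail for every completion. It is N.
Word 4 cannot be R — rule 3 would then fail for every completion. It is N.
The only consistent sequence is: A N V N A.
Check: rule 1 holds; rule 2 holds; rule 3 holds.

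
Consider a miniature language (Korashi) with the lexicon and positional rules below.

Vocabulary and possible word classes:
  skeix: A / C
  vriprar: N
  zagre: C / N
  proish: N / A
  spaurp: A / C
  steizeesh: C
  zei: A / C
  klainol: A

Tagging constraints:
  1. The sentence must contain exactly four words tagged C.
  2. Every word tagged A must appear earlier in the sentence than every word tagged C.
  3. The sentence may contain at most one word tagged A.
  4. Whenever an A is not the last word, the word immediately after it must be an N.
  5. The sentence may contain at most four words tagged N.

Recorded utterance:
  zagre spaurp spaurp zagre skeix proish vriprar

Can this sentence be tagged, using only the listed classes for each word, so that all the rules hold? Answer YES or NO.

Candidates per position — 1:zagre {C,N}; 2:spaurp {A,C}; 3:spaurp {A,C}; 4:zagre {C,N}; 5:skeix {A,C}; 6:proish {N,A}; 7:vriprar {N}.
One satisfying assignment: C C C N C N N.
Verifying each rule — rule 1 ✓; rule 2 ✓; rule 3 ✓; rule 4 ✓; rule 5 ✓.

YES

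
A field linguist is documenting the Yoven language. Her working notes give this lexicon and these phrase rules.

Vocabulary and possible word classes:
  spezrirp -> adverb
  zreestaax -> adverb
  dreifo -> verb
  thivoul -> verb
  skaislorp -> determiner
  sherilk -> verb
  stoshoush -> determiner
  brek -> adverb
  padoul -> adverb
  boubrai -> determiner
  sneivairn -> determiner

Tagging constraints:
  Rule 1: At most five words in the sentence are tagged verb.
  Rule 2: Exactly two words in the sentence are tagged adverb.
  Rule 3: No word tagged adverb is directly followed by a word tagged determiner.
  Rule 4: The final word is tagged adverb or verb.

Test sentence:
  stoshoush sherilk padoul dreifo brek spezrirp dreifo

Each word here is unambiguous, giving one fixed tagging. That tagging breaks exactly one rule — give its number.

Fixed tagging: determiner verb adverb verb adverb adverb verb.
Applying the rules: R1 ✓, R2 ✗, R3 ✓, R4 ✓.
Only rule 2 fails.

2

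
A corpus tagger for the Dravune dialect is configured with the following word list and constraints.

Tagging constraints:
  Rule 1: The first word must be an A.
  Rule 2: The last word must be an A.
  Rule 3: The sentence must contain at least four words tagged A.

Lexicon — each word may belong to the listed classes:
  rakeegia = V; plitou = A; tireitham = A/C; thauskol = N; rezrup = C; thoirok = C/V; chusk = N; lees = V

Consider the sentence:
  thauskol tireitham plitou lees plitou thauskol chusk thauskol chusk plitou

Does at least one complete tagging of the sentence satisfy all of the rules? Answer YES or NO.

Candidates per position — 1:thauskol {N}; 2:tireitham {A,C}; 3:plitou {A}; 4:lees {V}; 5:plitou {A}; 6:thauskol {N}; 7:chusk {N}; 8:thauskol {N}; 9:chusk {N}; 10:plitou {A}.
Rule 1 cannot be satisfied by any choice of tags from the lexicon.
So there is no consistent tagging.

NO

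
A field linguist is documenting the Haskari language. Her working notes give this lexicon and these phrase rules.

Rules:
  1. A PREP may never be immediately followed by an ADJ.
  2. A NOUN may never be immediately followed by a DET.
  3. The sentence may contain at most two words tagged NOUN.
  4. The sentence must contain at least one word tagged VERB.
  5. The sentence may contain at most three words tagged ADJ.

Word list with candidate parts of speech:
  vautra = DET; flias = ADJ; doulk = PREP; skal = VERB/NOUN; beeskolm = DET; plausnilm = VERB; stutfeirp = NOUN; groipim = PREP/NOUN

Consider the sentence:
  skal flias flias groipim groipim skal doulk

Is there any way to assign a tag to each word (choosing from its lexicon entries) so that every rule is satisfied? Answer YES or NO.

YES

Candidates per position — 1:skal {VERB,NOUN}; 2:flias {ADJ}; 3:flias {ADJ}; 4:groipim {PREP,NOUN}; 5:groipim {PREP,NOUN}; 6:skal {VERB,NOUN}; 7:doulk {PREP}.
One satisfying assignment: VERB ADJ ADJ PREP PREP VERB PREP.
Verifying each rule — rule 1 ✓; rule 2 ✓; rule 3 ✓; rule 4 ✓; rule 5 ✓.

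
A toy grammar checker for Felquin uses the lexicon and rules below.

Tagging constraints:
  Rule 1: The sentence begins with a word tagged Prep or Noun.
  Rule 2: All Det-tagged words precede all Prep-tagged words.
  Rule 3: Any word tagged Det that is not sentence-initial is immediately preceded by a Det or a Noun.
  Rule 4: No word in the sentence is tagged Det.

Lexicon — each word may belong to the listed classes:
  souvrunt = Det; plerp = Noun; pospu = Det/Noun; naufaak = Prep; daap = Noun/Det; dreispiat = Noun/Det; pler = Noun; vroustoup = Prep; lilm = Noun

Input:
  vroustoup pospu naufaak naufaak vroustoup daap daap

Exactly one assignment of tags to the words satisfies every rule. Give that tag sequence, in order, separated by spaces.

Candidates per position — 1:vroustoup {Prep}; 2:pospu {Det,Noun}; 3:naufaak {Prep}; 4:naufaak {Prep}; 5:vroustoup {Prep}; 6:daap {Noun,Det}; 7:daap {Noun,Det}.
Position 2: Det is ruled out by rule 2; that leaves Noun.
Position 6: Det is ruled out by rule 2; that leaves Noun.
Position 7: Det is ruled out by rule 2; that leaves Noun.
The unique satisfying tagging is: Prep Noun Prep Prep Prep Noun Noun.
Rule-by-rule: rule 1 holds; rule 2 holds; rule 3 holds; rule 4 holds.

Prep Noun Prep Prep Prep Noun Noun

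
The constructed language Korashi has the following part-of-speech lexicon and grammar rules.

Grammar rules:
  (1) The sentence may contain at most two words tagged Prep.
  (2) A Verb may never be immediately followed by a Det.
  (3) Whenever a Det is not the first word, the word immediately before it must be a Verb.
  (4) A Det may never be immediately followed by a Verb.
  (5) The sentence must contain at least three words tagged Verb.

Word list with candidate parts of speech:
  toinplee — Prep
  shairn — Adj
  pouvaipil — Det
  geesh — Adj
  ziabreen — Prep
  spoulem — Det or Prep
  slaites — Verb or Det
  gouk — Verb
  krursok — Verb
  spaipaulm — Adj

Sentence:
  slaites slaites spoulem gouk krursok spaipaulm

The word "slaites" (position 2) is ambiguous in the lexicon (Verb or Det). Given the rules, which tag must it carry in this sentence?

Verb

Candidates per position — 1:slaites {Verb,Det}; 2:slaites {Verb,Det}; 3:spoulem {Det,Prep}; 4:gouk {Verb}; 5:krursok {Verb}; 6:spaipaulm {Adj}.
If word 3 were Det, no tagging could satisfy rule 4; so word 3 is Prep.
Position 2: the remaining choice is settled jointly with positions 1 — only Verb at position 2 is part of a tagging that satisfies every rule.
The unique satisfying tagging is: Verb Verb Prep Verb Verb Adj.
Checking: rule 1 ok; rule 2 ok; rule 3 ok; rule 4 ok; rule 5 ok.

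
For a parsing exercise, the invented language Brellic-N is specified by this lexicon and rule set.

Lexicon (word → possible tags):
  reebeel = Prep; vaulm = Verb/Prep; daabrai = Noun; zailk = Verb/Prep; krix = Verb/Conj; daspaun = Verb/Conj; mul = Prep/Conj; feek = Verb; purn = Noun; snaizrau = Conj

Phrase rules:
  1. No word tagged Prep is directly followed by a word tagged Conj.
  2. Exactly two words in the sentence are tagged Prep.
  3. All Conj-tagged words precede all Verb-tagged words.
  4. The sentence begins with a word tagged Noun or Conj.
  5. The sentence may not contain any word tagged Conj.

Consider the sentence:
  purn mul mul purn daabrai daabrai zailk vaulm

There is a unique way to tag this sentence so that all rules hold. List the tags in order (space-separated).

Candidates per position — 1:purn {Noun}; 2:mul {Prep,Conj}; 3:mul {Prep,Conj}; 4:purn {Noun}; 5:daabrai {Noun}; 6:daabrai {Noun}; 7:zailk {Verb,Prep}; 8:vaulm {Verb,Prep}.
Position 2: tagging it Conj would leave rule 5 unsatisfiable, so it must be Prep.
Position 3: tagging it Conj would leave rule 1 unsatisfiable, so it must be Prep.
Position 7: tagging it Prep would leave rule 2 unsatisfiable, so it must be Verb.
Position 8: tagging it Prep would leave rule 2 unsatisfiable, so it must be Verb.
The only consistent sequence is: Noun Prep Prep Noun Noun Noun Verb Verb.
Verifying each rule — rule 1 satisfied; rule 2 satisfied; rule 3 satisfied; rule 4 satisfied; rule 5 satisfied.

Noun Prep Prep Noun Noun Noun Verb Verb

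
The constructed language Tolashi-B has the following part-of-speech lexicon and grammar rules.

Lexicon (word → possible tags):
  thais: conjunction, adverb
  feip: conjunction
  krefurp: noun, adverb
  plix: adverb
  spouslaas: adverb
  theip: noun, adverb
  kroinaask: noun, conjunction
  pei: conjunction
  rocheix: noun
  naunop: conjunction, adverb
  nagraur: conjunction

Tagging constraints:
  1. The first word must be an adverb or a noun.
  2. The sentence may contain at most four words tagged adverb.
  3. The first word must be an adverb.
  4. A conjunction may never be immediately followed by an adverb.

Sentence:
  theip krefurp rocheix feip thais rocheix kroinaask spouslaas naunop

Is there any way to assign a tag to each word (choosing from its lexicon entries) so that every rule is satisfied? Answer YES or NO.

Candidates per position — 1:theip {noun,adverb}; 2:krefurp {noun,adverb}; 3:rocheix {noun}; 4:feip {conjunction}; 5:thais {conjunction,adverb}; 6:rocheix {noun}; 7:kroinaask {noun,conjunction}; 8:spouslaas {adverb}; 9:naunop {conjunction,adverb}.
One satisfying assignment: adverb adverb noun conjunction conjunction noun noun adverb conjunction.
Checking: rule 1 satisfied; rule 2 satisfied; rule 3 satisfied; rule 4 satisfied.

YES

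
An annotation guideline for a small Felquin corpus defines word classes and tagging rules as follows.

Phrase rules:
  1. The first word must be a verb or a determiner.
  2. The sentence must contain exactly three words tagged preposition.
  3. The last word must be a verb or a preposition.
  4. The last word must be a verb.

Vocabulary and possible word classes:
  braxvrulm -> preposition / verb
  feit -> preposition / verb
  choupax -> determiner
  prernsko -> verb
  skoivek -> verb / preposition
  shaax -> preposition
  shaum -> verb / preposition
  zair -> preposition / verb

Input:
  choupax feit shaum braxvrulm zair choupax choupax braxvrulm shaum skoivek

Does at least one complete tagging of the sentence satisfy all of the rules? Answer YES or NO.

YES

Candidates per position — 1:choupax {determiner}; 2:feit {preposition,verb}; 3:shaum {verb,preposition}; 4:braxvrulm {preposition,verb}; 5:zair {preposition,verb}; 6:choupax {determiner}; 7:choupax {determiner}; 8:braxvrulm {preposition,verb}; 9:shaum {verb,preposition}; 10:skoivek {verb,preposition}.
One satisfying assignment: determiner verb preposition preposition verb determiner determiner verb preposition verb.
Rule-by-rule: rule 1 ok; rule 2 ok; rule 3 ok; rule 4 ok.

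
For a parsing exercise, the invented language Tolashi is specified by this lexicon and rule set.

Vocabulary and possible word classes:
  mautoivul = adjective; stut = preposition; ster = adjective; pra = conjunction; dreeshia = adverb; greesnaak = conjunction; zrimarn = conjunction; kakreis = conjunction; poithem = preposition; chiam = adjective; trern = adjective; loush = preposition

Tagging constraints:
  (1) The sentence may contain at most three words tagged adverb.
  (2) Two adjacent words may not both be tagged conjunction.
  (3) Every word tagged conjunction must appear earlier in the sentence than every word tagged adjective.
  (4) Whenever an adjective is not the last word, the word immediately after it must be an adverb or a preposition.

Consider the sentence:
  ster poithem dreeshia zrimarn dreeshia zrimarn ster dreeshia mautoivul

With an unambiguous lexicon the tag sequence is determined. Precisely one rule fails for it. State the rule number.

3

Fixed tagging: adjective preposition adverb conjunction adverb conjunction adjective adverb adjective.
Checking each rule: R1 ✓, R2 ✓, R3 ✗, R4 ✓.
Only rule 3 fails.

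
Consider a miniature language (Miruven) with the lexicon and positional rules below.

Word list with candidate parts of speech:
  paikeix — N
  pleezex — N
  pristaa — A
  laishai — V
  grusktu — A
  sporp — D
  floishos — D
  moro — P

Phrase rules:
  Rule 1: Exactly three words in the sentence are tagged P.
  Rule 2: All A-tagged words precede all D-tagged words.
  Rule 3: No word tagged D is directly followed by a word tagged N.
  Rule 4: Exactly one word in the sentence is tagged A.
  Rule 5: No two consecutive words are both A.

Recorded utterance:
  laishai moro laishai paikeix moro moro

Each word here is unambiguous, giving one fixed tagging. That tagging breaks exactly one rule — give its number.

Fixed tagging: V P V N P P.
Checking each rule: R1 holds, R2 holds, R3 holds, R4 violated, R5 holds.
Only rule 4 fails.

4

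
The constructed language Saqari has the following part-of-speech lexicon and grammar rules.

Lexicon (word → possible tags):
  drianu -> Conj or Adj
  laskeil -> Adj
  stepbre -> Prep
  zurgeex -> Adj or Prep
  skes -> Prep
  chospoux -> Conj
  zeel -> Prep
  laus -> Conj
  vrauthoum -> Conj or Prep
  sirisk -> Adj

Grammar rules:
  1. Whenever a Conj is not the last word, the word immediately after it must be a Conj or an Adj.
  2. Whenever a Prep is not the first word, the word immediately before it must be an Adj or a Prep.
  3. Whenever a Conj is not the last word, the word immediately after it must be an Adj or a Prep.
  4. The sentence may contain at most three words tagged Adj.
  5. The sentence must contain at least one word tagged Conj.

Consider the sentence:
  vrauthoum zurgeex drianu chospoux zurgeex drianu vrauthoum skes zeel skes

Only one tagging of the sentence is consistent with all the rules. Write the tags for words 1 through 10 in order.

Prep Prep Adj Conj Adj Adj Prep Prep Prep Prep

Candidates per position — 1:vrauthoum {Conj,Prep}; 2:zurgeex {Adj,Prep}; 3:drianu {Conj,Adj}; 4:chospoux {Conj}; 5:zurgeex {Adj,Prep}; 6:drianu {Conj,Adj}; 7:vrauthoum {Conj,Prep}; 8:skes {Prep}; 9:zeel {Prep}; 10:skes {Prep}.
Word 3 cannot be Conj — rule 3 would then fail for every completion. It is Adj.
Word 5 cannot be Prep — rule 1 would then fail for every completion. It is Adj.
Word 6 cannot be Conj — rule 1 would then fail for every completion. It is Adj.
Word 7 cannot be Conj — rule 1 would then fail for every completion. It is Prep.
Word 2 cannot be Adj — rule 4 would then fail for every completion. It is Prep.
Word 1 cannot be Conj — rule 1 would then fail for every completion. It is Prep.
The only consistent sequence is: Prep Prep Adj Conj Adj Adj Prep Prep Prep Prep.
Rule-by-rule: rule 1 ✓; rule 2 ✓; rule 3 ✓; rule 4 ✓; rule 5 ✓.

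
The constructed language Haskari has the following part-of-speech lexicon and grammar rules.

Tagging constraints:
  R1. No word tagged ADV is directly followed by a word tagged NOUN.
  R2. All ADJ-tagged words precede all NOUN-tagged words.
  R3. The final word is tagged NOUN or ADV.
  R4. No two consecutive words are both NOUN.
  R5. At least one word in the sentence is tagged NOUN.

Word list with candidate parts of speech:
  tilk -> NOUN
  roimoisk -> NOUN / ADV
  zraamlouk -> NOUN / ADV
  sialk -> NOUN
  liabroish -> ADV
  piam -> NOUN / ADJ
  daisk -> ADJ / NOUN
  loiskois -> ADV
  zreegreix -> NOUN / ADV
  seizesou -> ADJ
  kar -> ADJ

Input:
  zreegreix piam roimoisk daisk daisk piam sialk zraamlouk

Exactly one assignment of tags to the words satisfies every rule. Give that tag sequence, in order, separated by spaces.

ADV ADJ ADV ADJ ADJ ADJ NOUN ADV

Candidates per position — 1:zreegreix {NOUN,ADV}; 2:piam {NOUN,ADJ}; 3:roimoisk {NOUN,ADV}; 4:daisk {ADJ,NOUN}; 5:daisk {ADJ,NOUN}; 6:piam {NOUN,ADJ}; 7:sialk {NOUN}; 8:zraamlouk {NOUN,ADV}.
Position 6: tagging it NOUN would leave rule 4 unsatisfiable, so it must be ADJ.
Position 8: tagging it NOUN would leave rule 4 unsatisfiable, so it must be ADV.
Position 1: tagging it NOUN would leave rule 2 unsatisfiable, so it must be ADV.
Position 2: tagging it NOUN would leave rule 1 unsatisfiable, so it must be ADJ.
Position 3: tagging it NOUN would leave rule 2 unsatisfiable, so it must be ADV.
Position 4: tagging it NOUN would leave rule 1 unsatisfiable, so it must be ADJ.
Position 5: tagging it NOUN would leave rule 2 unsatisfiable, so it must be ADJ.
So the tagging must be: ADV ADJ ADV ADJ ADJ ADJ NOUN ADV.
Rule-by-rule: rule 1 ok; rule 2 ok; rule 3 ok; rule 4 ok; rule 5 ok.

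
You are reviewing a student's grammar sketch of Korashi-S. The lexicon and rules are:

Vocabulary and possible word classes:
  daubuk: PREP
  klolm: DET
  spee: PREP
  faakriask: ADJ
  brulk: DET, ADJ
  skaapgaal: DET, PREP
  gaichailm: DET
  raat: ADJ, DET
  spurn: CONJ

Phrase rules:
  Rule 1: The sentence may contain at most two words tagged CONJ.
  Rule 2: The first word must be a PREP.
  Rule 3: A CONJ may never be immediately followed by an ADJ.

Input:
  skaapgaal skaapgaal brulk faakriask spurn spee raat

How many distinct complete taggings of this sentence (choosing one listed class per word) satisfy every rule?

8

Candidates per position — 1:skaapgaal {DET,PREP}; 2:skaapgaal {DET,PREP}; 3:brulk {DET,ADJ}; 4:faakriask {ADJ}; 5:spurn {CONJ}; 6:spee {PREP}; 7:raat {ADJ,DET}.
There are 16 candidate sequences in total.
Checking each against the rules leaves 8 sequences.
Count = 8.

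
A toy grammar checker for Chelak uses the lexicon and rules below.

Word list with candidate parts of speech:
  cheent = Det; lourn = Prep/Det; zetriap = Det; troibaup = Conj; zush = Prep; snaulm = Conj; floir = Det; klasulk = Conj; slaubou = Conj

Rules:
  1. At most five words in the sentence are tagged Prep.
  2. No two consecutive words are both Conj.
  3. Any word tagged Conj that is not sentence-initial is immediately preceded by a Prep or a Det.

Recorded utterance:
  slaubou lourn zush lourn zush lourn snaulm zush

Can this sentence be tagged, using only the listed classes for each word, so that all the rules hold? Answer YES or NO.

Candidates per position — 1:slaubou {Conj}; 2:lourn {Prep,Det}; 3:zush {Prep}; 4:lourn {Prep,Det}; 5:zush {Prep}; 6:lourn {Prep,Det}; 7:snaulm {Conj}; 8:zush {Prep}.
One satisfying assignment: Conj Prep Prep Prep Prep Det Conj Prep.
Rule-by-rule: rule 1 satisfied; rule 2 satisfied; rule 3 satisfied.

YES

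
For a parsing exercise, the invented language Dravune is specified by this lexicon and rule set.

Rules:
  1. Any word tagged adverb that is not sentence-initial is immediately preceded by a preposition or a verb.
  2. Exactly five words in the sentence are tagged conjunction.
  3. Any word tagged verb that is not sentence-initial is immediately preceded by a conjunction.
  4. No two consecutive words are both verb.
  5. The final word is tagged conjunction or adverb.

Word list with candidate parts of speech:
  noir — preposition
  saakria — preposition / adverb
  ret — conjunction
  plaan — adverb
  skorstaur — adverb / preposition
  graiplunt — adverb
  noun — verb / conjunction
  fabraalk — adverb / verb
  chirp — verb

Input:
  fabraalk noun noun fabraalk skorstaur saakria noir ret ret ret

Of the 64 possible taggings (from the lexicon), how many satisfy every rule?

6

Candidates per position — 1:fabraalk {adverb,verb}; 2:noun {verb,conjunction}; 3:noun {verb,conjunction}; 4:fabraalk {adverb,verb}; 5:skorstaur {adverb,preposition}; 6:saakria {preposition,adverb}; 7:noir {preposition}; 8:ret {conjunction}; 9:ret {conjunction}; 10:ret {conjunction}.
There are 64 candidate sequences in total.
Checking each against the rules leaves 6 sequences.
Count = 6.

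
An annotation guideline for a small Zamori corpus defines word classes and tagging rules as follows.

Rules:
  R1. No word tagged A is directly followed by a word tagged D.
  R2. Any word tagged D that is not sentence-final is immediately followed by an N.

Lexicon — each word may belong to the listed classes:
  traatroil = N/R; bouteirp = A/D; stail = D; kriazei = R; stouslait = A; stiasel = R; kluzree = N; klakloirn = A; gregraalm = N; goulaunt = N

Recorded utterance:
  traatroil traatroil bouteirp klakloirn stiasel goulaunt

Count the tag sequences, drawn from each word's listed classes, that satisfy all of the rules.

Candidates per position — 1:traatroil {N,R}; 2:traatroil {N,R}; 3:bouteirp {A,D}; 4:klakloirn {A}; 5:stiasel {R}; 6:goulaunt {N}.
There are 8 candidate sequences in total.
The sequences that satisfy every rule: N N A A R N; N R A A R N; R N A A R N; R R A A R N.
Count = 4.

4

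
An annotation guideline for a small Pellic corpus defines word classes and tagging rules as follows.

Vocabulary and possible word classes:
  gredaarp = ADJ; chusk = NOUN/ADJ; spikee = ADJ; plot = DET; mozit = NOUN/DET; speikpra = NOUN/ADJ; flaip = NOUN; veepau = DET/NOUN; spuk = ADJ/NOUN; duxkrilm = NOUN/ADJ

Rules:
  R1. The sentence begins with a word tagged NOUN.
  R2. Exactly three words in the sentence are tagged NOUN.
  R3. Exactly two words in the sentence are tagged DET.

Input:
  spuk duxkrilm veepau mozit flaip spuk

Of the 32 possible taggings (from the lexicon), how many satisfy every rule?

Candidates per position — 1:spuk {ADJ,NOUN}; 2:duxkrilm {NOUN,ADJ}; 3:veepau {DET,NOUN}; 4:mozit {NOUN,DET}; 5:flaip {NOUN}; 6:spuk {ADJ,NOUN}.
There are 32 candidate sequences in total.
The sequences that satisfy every rule: NOUN NOUN DET DET NOUN ADJ; NOUN ADJ DET DET NOUN NOUN.
Count = 2.

2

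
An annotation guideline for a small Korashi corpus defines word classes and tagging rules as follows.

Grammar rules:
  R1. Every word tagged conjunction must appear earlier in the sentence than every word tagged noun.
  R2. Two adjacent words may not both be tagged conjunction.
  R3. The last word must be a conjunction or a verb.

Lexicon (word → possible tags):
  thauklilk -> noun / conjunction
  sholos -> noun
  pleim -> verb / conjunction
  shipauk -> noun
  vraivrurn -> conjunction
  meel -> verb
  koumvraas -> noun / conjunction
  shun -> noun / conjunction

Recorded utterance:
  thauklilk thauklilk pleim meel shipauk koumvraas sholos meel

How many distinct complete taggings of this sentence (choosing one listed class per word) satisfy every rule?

Candidates per position — 1:thauklilk {noun,conjunction}; 2:thauklilk {noun,conjunction}; 3:pleim {verb,conjunction}; 4:meel {verb}; 5:shipauk {noun}; 6:koumvraas {noun,conjunction}; 7:sholos {noun}; 8:meel {verb}.
There are 16 candidate sequences in total.
The sequences that satisfy every rule: noun noun verb verb noun noun noun verb; conjunction noun verb verb noun noun noun verb.
Count = 2.

2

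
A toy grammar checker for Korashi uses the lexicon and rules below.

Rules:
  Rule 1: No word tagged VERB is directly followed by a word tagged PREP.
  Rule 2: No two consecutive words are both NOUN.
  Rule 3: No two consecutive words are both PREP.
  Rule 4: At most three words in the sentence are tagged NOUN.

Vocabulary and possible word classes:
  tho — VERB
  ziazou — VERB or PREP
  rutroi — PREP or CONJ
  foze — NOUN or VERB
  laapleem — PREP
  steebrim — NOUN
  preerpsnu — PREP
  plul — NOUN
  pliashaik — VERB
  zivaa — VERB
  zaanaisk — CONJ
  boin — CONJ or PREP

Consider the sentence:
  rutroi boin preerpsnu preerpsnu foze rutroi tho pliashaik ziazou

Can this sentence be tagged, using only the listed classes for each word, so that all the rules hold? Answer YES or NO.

NO

Candidates per position — 1:rutroi {PREP,CONJ}; 2:boin {CONJ,PREP}; 3:preerpsnu {PREP}; 4:preerpsnu {PREP}; 5:foze {NOUN,VERB}; 6:rutroi {PREP,CONJ}; 7:tho {VERB}; 8:pliashaik {VERB}; 9:ziazou {VERB,PREP}.
Rule 3 cannot be satisfied by any choice of tags from the lexicon.
So there is no consistent tagging.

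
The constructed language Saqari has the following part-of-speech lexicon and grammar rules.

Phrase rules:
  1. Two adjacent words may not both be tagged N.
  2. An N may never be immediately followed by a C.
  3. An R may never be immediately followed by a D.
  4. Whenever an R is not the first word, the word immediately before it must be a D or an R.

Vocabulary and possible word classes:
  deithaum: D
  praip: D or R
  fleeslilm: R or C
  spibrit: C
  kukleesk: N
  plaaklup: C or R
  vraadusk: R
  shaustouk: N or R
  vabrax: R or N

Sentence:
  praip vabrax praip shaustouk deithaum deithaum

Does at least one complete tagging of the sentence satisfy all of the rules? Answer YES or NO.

YES

Candidates per position — 1:praip {D,R}; 2:vabrax {R,N}; 3:praip {D,R}; 4:shaustouk {N,R}; 5:deithaum {D}; 6:deithaum {D}.
One satisfying assignment: R R R N D D.
Check: rule 1 satisfied; rule 2 satisfied; rule 3 satisfied; rule 4 satisfied.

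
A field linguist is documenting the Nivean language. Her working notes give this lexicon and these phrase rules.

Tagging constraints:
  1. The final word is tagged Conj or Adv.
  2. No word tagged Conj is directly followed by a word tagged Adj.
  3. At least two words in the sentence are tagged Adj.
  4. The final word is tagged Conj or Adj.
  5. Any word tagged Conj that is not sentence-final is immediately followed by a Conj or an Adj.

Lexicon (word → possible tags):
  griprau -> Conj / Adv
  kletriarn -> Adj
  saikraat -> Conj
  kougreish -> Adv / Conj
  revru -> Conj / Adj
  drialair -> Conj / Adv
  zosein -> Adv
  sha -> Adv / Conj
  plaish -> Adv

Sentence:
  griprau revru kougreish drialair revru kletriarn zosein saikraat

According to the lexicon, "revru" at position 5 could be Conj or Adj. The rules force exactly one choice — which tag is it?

Candidates per position — 1:griprau {Conj,Adv}; 2:revru {Conj,Adj}; 3:kougreish {Adv,Conj}; 4:drialair {Conj,Adv}; 5:revru {Conj,Adj}; 6:kletriarn {Adj}; 7:zosein {Adv}; 8:saikraat {Conj}.
If word 4 were Conj, no tagging could satisfy rule 2; so word 4 is Adv.
If word 5 were Conj, no tagging could satisfy rule 2; so word 5 is Adj.
If word 2 were Conj, no tagging could satisfy rule 5; so word 2 is Adj.
If word 3 were Conj, no tagging could satisfy rule 5; so word 3 is Adv.
If word 1 were Conj, no tagging could satisfy rule 2; so word 1 is Adv.
So the tagging must be: Adv Adj Adv Adv Adj Adj Adv Conj.
Check: rule 1 ok; rule 2 ok; rule 3 ok; rule 4 ok; rule 5 ok.

Adj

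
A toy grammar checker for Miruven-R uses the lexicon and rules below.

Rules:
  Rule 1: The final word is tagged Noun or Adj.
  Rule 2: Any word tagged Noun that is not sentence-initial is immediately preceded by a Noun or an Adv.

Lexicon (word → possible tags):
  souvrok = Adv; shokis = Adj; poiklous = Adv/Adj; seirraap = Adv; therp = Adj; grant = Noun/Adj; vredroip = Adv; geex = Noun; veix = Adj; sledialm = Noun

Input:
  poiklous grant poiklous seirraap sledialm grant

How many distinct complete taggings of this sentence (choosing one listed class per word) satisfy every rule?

Candidates per position — 1:poiklous {Adv,Adj}; 2:grant {Noun,Adj}; 3:poiklous {Adv,Adj}; 4:seirraap {Adv}; 5:sledialm {Noun}; 6:grant {Noun,Adj}.
There are 16 candidate sequences in total.
Checking each against the rules leaves 12 sequences.
Count = 12.

12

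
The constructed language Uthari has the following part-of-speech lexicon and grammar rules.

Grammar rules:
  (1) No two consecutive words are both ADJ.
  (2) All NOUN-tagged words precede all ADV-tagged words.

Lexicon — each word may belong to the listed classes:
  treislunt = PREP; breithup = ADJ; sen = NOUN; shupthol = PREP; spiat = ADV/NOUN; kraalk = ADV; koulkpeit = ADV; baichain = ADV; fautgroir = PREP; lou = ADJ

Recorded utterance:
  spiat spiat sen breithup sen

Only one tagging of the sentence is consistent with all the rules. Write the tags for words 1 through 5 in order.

NOUN NOUN NOUN ADJ NOUN

Candidates per position — 1:spiat {ADV,NOUN}; 2:spiat {ADV,NOUN}; 3:sen {NOUN}; 4:breithup {ADJ}; 5:sen {NOUN}.
Position 1: tagging it ADV would leave rule 2 unsatisfiable, so it must be NOUN.
Position 2: tagging it ADV would leave rule 2 unsatisfiable, so it must be NOUN.
So the tagging must be: NOUN NOUN NOUN ADJ NOUN.
Check: rule 1 ✓; rule 2 ✓.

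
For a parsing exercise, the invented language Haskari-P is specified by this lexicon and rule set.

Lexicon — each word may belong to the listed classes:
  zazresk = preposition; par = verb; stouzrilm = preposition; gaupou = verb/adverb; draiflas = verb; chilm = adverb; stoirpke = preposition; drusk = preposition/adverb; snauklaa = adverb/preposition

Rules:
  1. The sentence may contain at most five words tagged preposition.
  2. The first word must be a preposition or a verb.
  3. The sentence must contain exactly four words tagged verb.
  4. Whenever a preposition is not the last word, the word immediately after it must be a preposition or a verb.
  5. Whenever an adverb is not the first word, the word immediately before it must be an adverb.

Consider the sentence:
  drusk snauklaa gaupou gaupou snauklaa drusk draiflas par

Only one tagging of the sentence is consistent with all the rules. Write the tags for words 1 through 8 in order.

Candidates per position — 1:drusk {preposition,adverb}; 2:snauklaa {adverb,preposition}; 3:gaupou {verb,adverb}; 4:gaupou {verb,adverb}; 5:snauklaa {adverb,preposition}; 6:drusk {preposition,adverb}; 7:draiflas {verb}; 8:par {verb}.
At position 1, choosing adverb makes rule 2 impossible to satisfy; hence preposition.
At position 2, choosing adverb makes rule 4 impossible to satisfy; hence preposition.
At position 3, choosing adverb makes rule 3 impossible to satisfy; hence verb.
At position 4, choosing adverb makes rule 3 impossible to satisfy; hence verb.
At position 5, choosing adverb makes rule 5 impossible to satisfy; hence preposition.
At position 6, choosing adverb makes rule 4 impossible to satisfy; hence preposition.
The only consistent sequence is: preposition preposition verb verb preposition preposition verb verb.
Verifying each rule — rule 1 ✓; rule 2 ✓; rule 3 ✓; rule 4 ✓; rule 5 ✓.

preposition preposition verb verb preposition preposition verb verb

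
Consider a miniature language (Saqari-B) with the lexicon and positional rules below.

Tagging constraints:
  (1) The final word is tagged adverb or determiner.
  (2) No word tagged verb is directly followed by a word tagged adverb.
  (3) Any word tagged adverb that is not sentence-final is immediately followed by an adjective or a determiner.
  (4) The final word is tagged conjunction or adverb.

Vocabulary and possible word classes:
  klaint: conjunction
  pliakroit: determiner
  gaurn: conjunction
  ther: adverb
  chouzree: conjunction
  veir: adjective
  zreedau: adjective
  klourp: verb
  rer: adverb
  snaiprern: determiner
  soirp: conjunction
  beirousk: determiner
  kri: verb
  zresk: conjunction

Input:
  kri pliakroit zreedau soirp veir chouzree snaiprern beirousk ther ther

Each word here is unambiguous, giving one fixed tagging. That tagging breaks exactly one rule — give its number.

Fixed tagging: verb determiner adjective conjunction adjective conjunction determiner determiner adverb adverb.
Applying the rules: R1 ok, R2 ok, R3 fails, R4 ok.
Only rule 3 fails.

3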